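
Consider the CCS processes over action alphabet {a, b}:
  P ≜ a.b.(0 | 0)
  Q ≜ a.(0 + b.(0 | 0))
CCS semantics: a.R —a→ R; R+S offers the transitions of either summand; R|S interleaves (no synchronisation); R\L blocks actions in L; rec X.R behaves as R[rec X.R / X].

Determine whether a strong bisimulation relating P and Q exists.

YES

Reachable graph of P (3 states):
  p0 = a.b.(0 | 0) :: —a→ p1
  p1 = b.(0 | 0) :: —b→ p2
  p2 = 0 | 0 :: (no moves)
Reachable graph of Q (3 states):
  q0 = a.(0 + b.(0 | 0)) :: —a→ q1
  q1 = 0 + b.(0 | 0) :: —b→ q2
  q2 = 0 | 0 :: (no moves)
Bisimilarity quotient blocks:
  B0 = {p0, q0}
  B1 = {p1, q1}
  B2 = {p2, q2}
p0 ∈ B0, q0 ∈ B0 → same block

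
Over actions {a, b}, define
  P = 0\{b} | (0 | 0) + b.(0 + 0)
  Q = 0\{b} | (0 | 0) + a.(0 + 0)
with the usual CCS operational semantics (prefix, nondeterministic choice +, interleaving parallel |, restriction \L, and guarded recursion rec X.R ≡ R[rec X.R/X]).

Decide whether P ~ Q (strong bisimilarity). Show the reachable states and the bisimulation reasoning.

Reachable graph of P (2 states):
  u0 = 0\{b} | (0 | 0) + b.(0 + 0) has moves ··b··> u1
  u1 = 0 + 0 has moves deadlocked
Reachable graph of Q (2 states):
  v0 = 0\{b} | (0 | 0) + a.(0 + 0) has moves ··a··> v1
  v1 = 0 + 0 has moves deadlocked
Coarsest stable partition (strong bisimilarity classes):
  B0 = {u0}
  B1 = {u1, v1}
  B2 = {v0}
u0 ∈ B0, v0 ∈ B2 → different blocks

P ≁ Q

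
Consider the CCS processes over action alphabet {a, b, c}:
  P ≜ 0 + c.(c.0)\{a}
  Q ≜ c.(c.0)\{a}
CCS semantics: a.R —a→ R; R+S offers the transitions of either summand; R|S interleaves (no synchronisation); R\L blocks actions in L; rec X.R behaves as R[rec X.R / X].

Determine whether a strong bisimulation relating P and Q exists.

P's transition system — 3 states:
  p0 = 0 + c.(c.0)\{a} has moves --c--▸ p1
  p1 = (c.0)\{a} has moves --c--▸ p2
  p2 = 0\{a} has moves ·
Q's transition system — 3 states:
  q0 = c.(c.0)\{a} has moves --c--▸ q1
  q1 = (c.0)\{a} has moves --c--▸ q2
  q2 = 0\{a} has moves ·
Bisimilarity quotient blocks:
  B0 = {p0, q0}
  B1 = {p1, q1}
  B2 = {p2, q2}
p0 ∈ B0, q0 ∈ B0 → same block

bisimilar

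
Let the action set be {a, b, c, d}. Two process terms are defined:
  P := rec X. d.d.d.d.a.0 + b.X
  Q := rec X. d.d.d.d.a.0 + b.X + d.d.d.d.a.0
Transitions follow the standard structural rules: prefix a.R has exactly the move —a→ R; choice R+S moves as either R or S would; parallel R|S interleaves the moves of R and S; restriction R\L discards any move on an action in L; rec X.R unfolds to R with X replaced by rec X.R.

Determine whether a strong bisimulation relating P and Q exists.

YES

LTS(P): 6 reachable states
  u0 = rec X. d.d.d.d.a.0 + b.X | -b-> u0, -d-> u1
  u1 = d.d.d.a.0 | -d-> u2
  u2 = d.d.a.0 | -d-> u3
  u3 = d.a.0 | -d-> u4
  u4 = a.0 | -a-> u5
  u5 = 0 | ∅
LTS(Q): 6 reachable states
  v0 = rec X. d.d.d.d.a.0 + b.X + d.d.d.d.a.0 | -b-> v0, -d-> v1
  v1 = d.d.d.a.0 | -d-> v2
  v2 = d.d.a.0 | -d-> v3
  v3 = d.a.0 | -d-> v4
  v4 = a.0 | -a-> v5
  v5 = 0 | ∅
Coarsest stable partition (strong bisimilarity classes):
  B0 = {u0, v0}
  B1 = {u1, v1}
  B2 = {u2, v2}
  B3 = {u3, v3}
  B4 = {u4, v4}
  B5 = {u5, v5}
u0 ∈ B0, v0 ∈ B0 → same block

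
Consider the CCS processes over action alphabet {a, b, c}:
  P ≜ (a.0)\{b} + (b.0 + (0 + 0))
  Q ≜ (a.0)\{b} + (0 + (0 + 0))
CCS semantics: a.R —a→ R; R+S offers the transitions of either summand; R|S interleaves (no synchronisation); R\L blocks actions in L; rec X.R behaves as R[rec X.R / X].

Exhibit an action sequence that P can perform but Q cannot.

b

Reachable graph of P (3 states):
  s0 = (a.0)\{b} + (b.0 + (0 + 0)) ⊢ —a→ s1, —b→ s2
  s1 = 0\{b} ⊢ deadlocked
  s2 = 0 ⊢ deadlocked
Reachable graph of Q (2 states):
  t0 = (a.0)\{b} + (0 + (0 + 0)) ⊢ —a→ t1
  t1 = 0\{b} ⊢ deadlocked
Trace ⟨b⟩ through P, begin at {s0}:
  [1] b ⇒ {s2}
  — P admits the full trace.
Trace ⟨b⟩ through Q, begin at {t0}:
  [1] b ⇒ no successor for Q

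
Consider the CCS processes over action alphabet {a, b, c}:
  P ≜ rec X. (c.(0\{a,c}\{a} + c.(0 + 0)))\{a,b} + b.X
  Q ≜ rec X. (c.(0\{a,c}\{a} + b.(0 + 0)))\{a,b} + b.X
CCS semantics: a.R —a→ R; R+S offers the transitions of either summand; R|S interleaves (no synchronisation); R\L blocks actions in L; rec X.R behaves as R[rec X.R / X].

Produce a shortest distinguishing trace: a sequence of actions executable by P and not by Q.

LTS(P): 3 reachable states
  s0 = rec X. (c.(0\{a,c}\{a} + c.(0 + 0)))\{a,b} + b.X has moves ··b··> s0, ··c··> s1
  s1 = (0\{a,c}\{a} + c.(0 + 0))\{a,b} has moves ··c··> s2
  s2 = (0 + 0)\{a,b} has moves stopped
LTS(Q): 2 reachable states
  t0 = rec X. (c.(0\{a,c}\{a} + b.(0 + 0)))\{a,b} + b.X has moves ··b··> t0, ··c··> t1
  t1 = (0\{a,c}\{a} + b.(0 + 0))\{a,b} has moves stopped
Run σ = ⟨cc⟩ on P: start {s0}
  after c @ step 1: {s1}
  after c @ step 2: {s2}
  P completes σ.
Run σ = ⟨cc⟩ on Q: start {t0}
  after c @ step 1: {t1}
  after c @ step 2: no successor for Q

cc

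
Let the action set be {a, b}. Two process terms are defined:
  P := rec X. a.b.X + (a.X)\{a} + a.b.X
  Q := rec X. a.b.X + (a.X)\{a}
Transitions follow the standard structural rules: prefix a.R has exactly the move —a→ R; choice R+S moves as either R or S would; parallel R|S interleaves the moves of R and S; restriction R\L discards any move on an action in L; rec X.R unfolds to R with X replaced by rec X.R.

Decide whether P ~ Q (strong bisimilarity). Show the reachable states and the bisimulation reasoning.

P's transition system — 2 states:
  s0 = rec X. a.b.X + (a.X)\{a} + a.b.X | =a=> s1
  s1 = b.(rec X. a.b.X + (a.X)\{a} + a.b.X) | =b=> s0
Q's transition system — 2 states:
  t0 = rec X. a.b.X + (a.X)\{a} | =a=> t1
  t1 = b.(rec X. a.b.X + (a.X)\{a}) | =b=> t0
Partition-refinement fixed point:
  B0 = {s0, t0}
  B1 = {s1, t1}
s0 ∈ B0, t0 ∈ B0 → same block

bisimilar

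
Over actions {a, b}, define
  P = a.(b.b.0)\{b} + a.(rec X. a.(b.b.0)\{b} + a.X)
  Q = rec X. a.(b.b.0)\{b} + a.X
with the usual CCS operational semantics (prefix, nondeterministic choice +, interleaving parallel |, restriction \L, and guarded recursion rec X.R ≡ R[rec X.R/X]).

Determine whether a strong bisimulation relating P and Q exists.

bisimilar

Reachable graph of P (3 states):
  m0 = a.(b.b.0)\{b} + a.(rec X. a.(b.b.0)\{b} + a.X) :: ··a··> m1, ··a··> m2
  m1 = (b.b.0)\{b} :: ∅
  m2 = rec X. a.(b.b.0)\{b} + a.X :: ··a··> m1, ··a··> m2
Reachable graph of Q (2 states):
  n0 = rec X. a.(b.b.0)\{b} + a.X :: ··a··> n0, ··a··> n1
  n1 = (b.b.0)\{b} :: ∅
Partition-refinement fixed point:
  B0 = {m0, m2, n0}
  B1 = {m1, n1}
m0 ∈ B0, n0 ∈ B0 → same block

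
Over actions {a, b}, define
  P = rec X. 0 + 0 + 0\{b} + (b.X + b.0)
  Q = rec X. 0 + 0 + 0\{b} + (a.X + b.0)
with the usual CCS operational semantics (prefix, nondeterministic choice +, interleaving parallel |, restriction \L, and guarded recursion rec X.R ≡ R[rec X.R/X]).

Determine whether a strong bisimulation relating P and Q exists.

LTS(P): 2 reachable states
  m0 = rec X. 0 + 0 + 0\{b} + (b.X + b.0) :: =b=> m0, =b=> m1
  m1 = 0 :: deadlocked
LTS(Q): 2 reachable states
  n0 = rec X. 0 + 0 + 0\{b} + (a.X + b.0) :: =a=> n0, =b=> n1
  n1 = 0 :: deadlocked
Bisimilarity quotient blocks:
  B0 = {m0}
  B1 = {m1, n1}
  B2 = {n0}
m0 ∈ B0, n0 ∈ B2 → different blocks

NO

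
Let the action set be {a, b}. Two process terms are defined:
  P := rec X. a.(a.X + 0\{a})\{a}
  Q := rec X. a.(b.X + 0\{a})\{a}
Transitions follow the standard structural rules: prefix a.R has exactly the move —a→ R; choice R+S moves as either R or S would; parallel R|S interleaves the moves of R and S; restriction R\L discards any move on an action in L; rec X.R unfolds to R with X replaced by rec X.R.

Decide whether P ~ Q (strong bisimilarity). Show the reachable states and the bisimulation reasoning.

NO

Reachable graph of P (2 states):
  m0 = rec X. a.(a.X + 0\{a})\{a} :: =a=> m1
  m1 = (a.(rec X. a.(a.X + 0\{a})\{a}) + 0\{a})\{a} :: ∅
Reachable graph of Q (3 states):
  n0 = rec X. a.(b.X + 0\{a})\{a} :: =a=> n1
  n1 = (b.(rec X. a.(b.X + 0\{a})\{a}) + 0\{a})\{a} :: =b=> n2
  n2 = (rec X. a.(b.X + 0\{a})\{a})\{a} :: ∅
Partition-refinement fixed point:
  B0 = {m0}
  B1 = {m1, n2}
  B2 = {n0}
  B3 = {n1}
m0 ∈ B0, n0 ∈ B2 → different blocks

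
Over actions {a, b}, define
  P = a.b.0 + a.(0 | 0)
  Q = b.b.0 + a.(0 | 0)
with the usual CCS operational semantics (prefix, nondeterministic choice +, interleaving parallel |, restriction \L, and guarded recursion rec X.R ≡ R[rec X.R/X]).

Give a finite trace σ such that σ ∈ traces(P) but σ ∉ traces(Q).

ab

P's transition system — 4 states:
  s0 = a.b.0 + a.(0 | 0) ⊢ ··a··> s1, ··a··> s2
  s1 = 0 | 0 ⊢ deadlocked
  s2 = b.0 ⊢ ··b··> s3
  s3 = 0 ⊢ deadlocked
Q's transition system — 4 states:
  t0 = b.b.0 + a.(0 | 0) ⊢ ··a··> t1, ··b··> t2
  t1 = 0 | 0 ⊢ deadlocked
  t2 = b.0 ⊢ ··b··> t3
  t3 = 0 ⊢ deadlocked
Trace ⟨ab⟩ through P, begin at {s0}:
  [1] a ⇒ {s1, s2}
  [2] b ⇒ {s3}
  — P admits the full trace.
Trace ⟨ab⟩ through Q, begin at {t0}:
  [1] a ⇒ {t1}
  [2] b ⇒ ∅  — Q cannot continue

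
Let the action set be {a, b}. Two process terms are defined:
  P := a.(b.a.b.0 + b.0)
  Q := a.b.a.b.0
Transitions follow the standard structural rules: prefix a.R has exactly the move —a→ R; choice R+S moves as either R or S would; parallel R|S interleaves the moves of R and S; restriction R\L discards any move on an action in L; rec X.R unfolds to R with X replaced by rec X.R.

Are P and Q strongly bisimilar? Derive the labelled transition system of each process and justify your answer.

not bisimilar

Reachable graph of P (5 states):
  s0 = a.(b.a.b.0 + b.0) | =a=> s1
  s1 = b.a.b.0 + b.0 | =b=> s2, =b=> s3
  s2 = 0 | ·
  s3 = a.b.0 | =a=> s4
  s4 = b.0 | =b=> s2
Reachable graph of Q (5 states):
  t0 = a.b.a.b.0 | =a=> t1
  t1 = b.a.b.0 | =b=> t2
  t2 = a.b.0 | =a=> t3
  t3 = b.0 | =b=> t4
  t4 = 0 | ·
Partition-refinement fixed point:
  B0 = {s0}
  B1 = {s1}
  B2 = {s3, t2}
  B3 = {s4, t3}
  B4 = {s2, t4}
  B5 = {t0}
  B6 = {t1}
s0 ∈ B0, t0 ∈ B5 → different blocks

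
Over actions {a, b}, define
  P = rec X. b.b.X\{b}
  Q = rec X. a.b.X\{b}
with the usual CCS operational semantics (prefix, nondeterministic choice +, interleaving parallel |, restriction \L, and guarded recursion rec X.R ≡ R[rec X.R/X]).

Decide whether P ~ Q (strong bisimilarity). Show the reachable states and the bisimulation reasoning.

NO

Reachable graph of P (3 states):
  p0 = rec X. b.b.X\{b} | —b→ p1
  p1 = b.(rec X. b.b.X\{b})\{b} | —b→ p2
  p2 = (rec X. b.b.X\{b})\{b} | stopped
Reachable graph of Q (4 states):
  q0 = rec X. a.b.X\{b} | —a→ q1
  q1 = b.(rec X. a.b.X\{b})\{b} | —b→ q2
  q2 = (rec X. a.b.X\{b})\{b} | —a→ q3
  q3 = (b.(rec X. a.b.X\{b})\{b})\{b} | stopped
Partition-refinement fixed point:
  B0 = {p0}
  B1 = {p1}
  B2 = {p2, q3}
  B3 = {q0}
  B4 = {q1}
  B5 = {q2}
p0 ∈ B0, q0 ∈ B3 → different blocks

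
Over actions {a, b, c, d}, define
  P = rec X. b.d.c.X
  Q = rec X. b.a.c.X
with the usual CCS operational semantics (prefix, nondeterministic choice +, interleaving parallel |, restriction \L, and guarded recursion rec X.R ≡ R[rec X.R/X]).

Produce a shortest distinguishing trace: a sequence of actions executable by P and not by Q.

LTS(P): 3 reachable states
  p0 = rec X. b.d.c.X :: =b=> p1
  p1 = d.c.(rec X. b.d.c.X) :: =d=> p2
  p2 = c.(rec X. b.d.c.X) :: =c=> p0
LTS(Q): 3 reachable states
  q0 = rec X. b.a.c.X :: =b=> q1
  q1 = a.c.(rec X. b.a.c.X) :: =a=> q2
  q2 = c.(rec X. b.a.c.X) :: =c=> q0
Trace ⟨bd⟩ through P, begin at {p0}:
  [1] b ⇒ {p1}
  [2] d ⇒ {p2}
  — P admits the full trace.
Trace ⟨bd⟩ through Q, begin at {q0}:
  [1] b ⇒ {q1}
  [2] d ⇒ ∅  — Q cannot continue

bd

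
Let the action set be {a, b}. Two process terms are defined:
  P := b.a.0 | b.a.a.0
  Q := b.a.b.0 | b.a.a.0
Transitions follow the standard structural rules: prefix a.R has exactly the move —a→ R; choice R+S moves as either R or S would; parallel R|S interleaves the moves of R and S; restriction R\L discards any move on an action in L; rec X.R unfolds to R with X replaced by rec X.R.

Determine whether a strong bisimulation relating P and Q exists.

not bisimilar

P's transition system — 12 states:
  p0 = b.a.0 | b.a.a.0 → —b→ p1, —b→ p2
  p1 = a.0 | b.a.a.0 → —a→ p3, —b→ p4
  p2 = b.a.0 | a.a.0 → —a→ p5, —b→ p4
  p3 = 0 | b.a.a.0 → —b→ p6
  p4 = a.0 | a.a.0 → —a→ p6, —a→ p7
  p5 = b.a.0 | a.0 → —a→ p8, —b→ p7
  p6 = 0 | a.a.0 → —a→ p9
  p7 = a.0 | a.0 → —a→ p10, —a→ p9
  p8 = b.a.0 | 0 → —b→ p10
  p9 = 0 | a.0 → —a→ p11
  p10 = a.0 | 0 → —a→ p11
  p11 = 0 | 0 → (no moves)
Q's transition system — 16 states:
  q0 = b.a.b.0 | b.a.a.0 → —b→ q1, —b→ q2
  q1 = a.b.0 | b.a.a.0 → —a→ q3, —b→ q4
  q2 = b.a.b.0 | a.a.0 → —a→ q5, —b→ q4
  q3 = b.0 | b.a.a.0 → —b→ q6, —b→ q7
  q4 = a.b.0 | a.a.0 → —a→ q7, —a→ q8
  q5 = b.a.b.0 | a.0 → —a→ q9, —b→ q8
  q6 = 0 | b.a.a.0 → —b→ q10
  q7 = b.0 | a.a.0 → —a→ q11, —b→ q10
  q8 = a.b.0 | a.0 → —a→ q11, —a→ q12
  q9 = b.a.b.0 | 0 → —b→ q12
  q10 = 0 | a.a.0 → —a→ q13
  q11 = b.0 | a.0 → —a→ q14, —b→ q13
  q12 = a.b.0 | 0 → —a→ q14
  q13 = 0 | a.0 → —a→ q15
  q14 = b.0 | 0 → —b→ q15
  q15 = 0 | 0 → (no moves)
Bisimilarity quotient blocks:
  B0 = {p0}
  B1 = {p1}
  B2 = {p4}
  B3 = {p6, p7, q10}
  B4 = {p10, p9, q13}
  B5 = {p11, q15}
  B6 = {p3, q6}
  B7 = {p2}
  B8 = {p5}
  B9 = {p8}
  B10 = {q0}
  B11 = {q1}
  B12 = {q3}
  B13 = {q7}
  B14 = {q11}
  B15 = {q14}
  B16 = {q4}
  B17 = {q8}
  B18 = {q12}
  B19 = {q2}
  B20 = {q5}
  B21 = {q9}
p0 ∈ B0, q0 ∈ B10 → different blocks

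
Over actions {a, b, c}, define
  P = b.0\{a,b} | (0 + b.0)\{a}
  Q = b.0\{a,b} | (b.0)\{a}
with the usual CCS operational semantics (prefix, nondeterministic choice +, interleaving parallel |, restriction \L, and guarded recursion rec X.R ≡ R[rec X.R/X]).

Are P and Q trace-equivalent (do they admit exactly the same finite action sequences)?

P's transition system — 4 states:
  p0 = b.0\{a,b} | (0 + b.0)\{a} → =b=> p1, =b=> p2
  p1 = 0\{a,b} | (0 + b.0)\{a} → =b=> p3
  p2 = b.0\{a,b} | 0\{a} → =b=> p3
  p3 = 0\{a,b} | 0\{a} → ∅
Q's transition system — 4 states:
  q0 = b.0\{a,b} | (b.0)\{a} → =b=> q1, =b=> q2
  q1 = 0\{a,b} | (b.0)\{a} → =b=> q3
  q2 = b.0\{a,b} | 0\{a} → =b=> q3
  q3 = 0\{a,b} | 0\{a} → ∅
Bisimilarity quotient blocks:
  B0 = {p0, q0}
  B1 = {p1, p2, q1, q2}
  B2 = {p3, q3}
p0 ∈ B0, q0 ∈ B0 → same block
Bisimilar ⇒ trace-equivalent.

YES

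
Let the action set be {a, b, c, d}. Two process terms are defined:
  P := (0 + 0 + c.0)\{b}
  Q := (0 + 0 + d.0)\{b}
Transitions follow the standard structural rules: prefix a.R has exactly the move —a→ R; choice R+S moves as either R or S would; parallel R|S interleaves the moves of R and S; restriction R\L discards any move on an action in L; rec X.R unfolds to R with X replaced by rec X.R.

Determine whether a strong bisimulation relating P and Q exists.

Reachable graph of P (2 states):
  u0 = (0 + 0 + c.0)\{b} → ··c··> u1
  u1 = 0\{b} → ∅
Reachable graph of Q (2 states):
  v0 = (0 + 0 + d.0)\{b} → ··d··> v1
  v1 = 0\{b} → ∅
Bisimilarity quotient blocks:
  B0 = {u0}
  B1 = {u1, v1}
  B2 = {v0}
u0 ∈ B0, v0 ∈ B2 → different blocks

P ≁ Q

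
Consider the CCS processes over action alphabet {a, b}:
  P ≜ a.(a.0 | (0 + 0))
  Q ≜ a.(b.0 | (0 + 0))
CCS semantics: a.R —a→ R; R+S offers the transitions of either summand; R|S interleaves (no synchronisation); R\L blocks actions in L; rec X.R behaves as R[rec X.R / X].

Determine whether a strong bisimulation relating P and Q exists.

not bisimilar

LTS(P): 3 reachable states
  s0 = a.(a.0 | (0 + 0)) :: —a→ s1
  s1 = a.0 | (0 + 0) :: —a→ s2
  s2 = 0 | (0 + 0) :: (no moves)
LTS(Q): 3 reachable states
  t0 = a.(b.0 | (0 + 0)) :: —a→ t1
  t1 = b.0 | (0 + 0) :: —b→ t2
  t2 = 0 | (0 + 0) :: (no moves)
Coarsest stable partition (strong bisimilarity classes):
  B0 = {s0}
  B1 = {s1}
  B2 = {s2, t2}
  B3 = {t0}
  B4 = {t1}
s0 ∈ B0, t0 ∈ B3 → different blocks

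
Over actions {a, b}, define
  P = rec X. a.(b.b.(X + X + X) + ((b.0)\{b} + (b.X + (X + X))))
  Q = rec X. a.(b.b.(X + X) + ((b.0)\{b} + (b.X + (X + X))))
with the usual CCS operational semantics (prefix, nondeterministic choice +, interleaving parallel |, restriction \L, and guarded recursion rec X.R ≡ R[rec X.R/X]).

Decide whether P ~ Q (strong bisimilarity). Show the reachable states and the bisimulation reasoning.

bisimilar

Reachable graph of P (4 states):
  s0 = rec X. a.(b.b.(X + X + X) + ((b.0)\{b} + (b.X + (X + X)))) has moves =a=> s1
  s1 = b.b.((rec X. a.(b.b.(X + X + X) + ((b.0)\{b} + (b.X + (X + X))))) + (rec X. a.(b.b.(X + X + X) + ((b.0)\{b} + (b.X + (X + X))))) + (rec X. a.(b.b.(X + X + X) + ((b.0)\{b} + (b.X + (X + X)))))) + ((b.0)\{b} + (b.(rec X. a.(b.b.(X + X + X) + ((b.0)\{b} + (b.X + (X + X))))) + ((rec X. a.(b.b.(X + X + X) + ((b.0)\{b} + (b.X + (X + X))))) + (rec X. a.(b.b.(X + X + X) + ((b.0)\{b} + (b.X + (X + X)))))))) has moves =a=> s1, =b=> s0, =b=> s2
  s2 = b.((rec X. a.(b.b.(X + X + X) + ((b.0)\{b} + (b.X + (X + X))))) + (rec X. a.(b.b.(X + X + X) + ((b.0)\{b} + (b.X + (X + X))))) + (rec X. a.(b.b.(X + X + X) + ((b.0)\{b} + (b.X + (X + X)))))) has moves =b=> s3
  s3 = (rec X. a.(b.b.(X + X + X) + ((b.0)\{b} + (b.X + (X + X))))) + (rec X. a.(b.b.(X + X + X) + ((b.0)\{b} + (b.X + (X + X))))) + (rec X. a.(b.b.(X + X + X) + ((b.0)\{b} + (b.X + (X + X))))) has moves =a=> s1
Reachable graph of Q (4 states):
  t0 = rec X. a.(b.b.(X + X) + ((b.0)\{b} + (b.X + (X + X)))) has moves =a=> t1
  t1 = b.b.((rec X. a.(b.b.(X + X) + ((b.0)\{b} + (b.X + (X + X))))) + (rec X. a.(b.b.(X + X) + ((b.0)\{b} + (b.X + (X + X)))))) + ((b.0)\{b} + (b.(rec X. a.(b.b.(X + X) + ((b.0)\{b} + (b.X + (X + X))))) + ((rec X. a.(b.b.(X + X) + ((b.0)\{b} + (b.X + (X + X))))) + (rec X. a.(b.b.(X + X) + ((b.0)\{b} + (b.X + (X + X)))))))) has moves =a=> t1, =b=> t0, =b=> t2
  t2 = b.((rec X. a.(b.b.(X + X) + ((b.0)\{b} + (b.X + (X + X))))) + (rec X. a.(b.b.(X + X) + ((b.0)\{b} + (b.X + (X + X)))))) has moves =b=> t3
  t3 = (rec X. a.(b.b.(X + X) + ((b.0)\{b} + (b.X + (X + X))))) + (rec X. a.(b.b.(X + X) + ((b.0)\{b} + (b.X + (X + X))))) has moves =a=> t1
Bisimilarity quotient blocks:
  B0 = {s0, s3, t0, t3}
  B1 = {s1, t1}
  B2 = {s2, t2}
s0 ∈ B0, t0 ∈ B0 → same block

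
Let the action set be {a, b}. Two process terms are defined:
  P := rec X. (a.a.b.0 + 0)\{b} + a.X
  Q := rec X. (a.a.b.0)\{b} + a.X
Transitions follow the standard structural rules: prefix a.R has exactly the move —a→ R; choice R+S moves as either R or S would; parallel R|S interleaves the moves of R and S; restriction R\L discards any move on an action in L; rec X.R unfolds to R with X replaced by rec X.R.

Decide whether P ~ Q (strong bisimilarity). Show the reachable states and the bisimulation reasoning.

Reachable graph of P (3 states):
  u0 = rec X. (a.a.b.0 + 0)\{b} + a.X has moves =a=> u0, =a=> u1
  u1 = (a.b.0)\{b} has moves =a=> u2
  u2 = (b.0)\{b} has moves stopped
Reachable graph of Q (3 states):
  v0 = rec X. (a.a.b.0)\{b} + a.X has moves =a=> v0, =a=> v1
  v1 = (a.b.0)\{b} has moves =a=> v2
  v2 = (b.0)\{b} has moves stopped
Coarsest stable partition (strong bisimilarity classes):
  B0 = {u0, v0}
  B1 = {u1, v1}
  B2 = {u2, v2}
u0 ∈ B0, v0 ∈ B0 → same block

P ~ Q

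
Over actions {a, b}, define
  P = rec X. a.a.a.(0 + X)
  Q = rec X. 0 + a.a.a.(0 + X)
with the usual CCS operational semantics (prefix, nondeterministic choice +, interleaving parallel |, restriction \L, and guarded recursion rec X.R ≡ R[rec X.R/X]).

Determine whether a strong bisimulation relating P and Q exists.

bisimilar

Reachable graph of P (4 states):
  s0 = rec X. a.a.a.(0 + X) → --a--▸ s1
  s1 = a.a.(0 + (rec X. a.a.a.(0 + X))) → --a--▸ s2
  s2 = a.(0 + (rec X. a.a.a.(0 + X))) → --a--▸ s3
  s3 = 0 + (rec X. a.a.a.(0 + X)) → --a--▸ s1
Reachable graph of Q (4 states):
  t0 = rec X. 0 + a.a.a.(0 + X) → --a--▸ t1
  t1 = a.a.(0 + (rec X. 0 + a.a.a.(0 + X))) → --a--▸ t2
  t2 = a.(0 + (rec X. 0 + a.a.a.(0 + X))) → --a--▸ t3
  t3 = 0 + (rec X. 0 + a.a.a.(0 + X)) → --a--▸ t1
Bisimilarity quotient blocks:
  B0 = {s0, s1, s2, s3, t0, t1, t2, t3}
s0 ∈ B0, t0 ∈ B0 → same block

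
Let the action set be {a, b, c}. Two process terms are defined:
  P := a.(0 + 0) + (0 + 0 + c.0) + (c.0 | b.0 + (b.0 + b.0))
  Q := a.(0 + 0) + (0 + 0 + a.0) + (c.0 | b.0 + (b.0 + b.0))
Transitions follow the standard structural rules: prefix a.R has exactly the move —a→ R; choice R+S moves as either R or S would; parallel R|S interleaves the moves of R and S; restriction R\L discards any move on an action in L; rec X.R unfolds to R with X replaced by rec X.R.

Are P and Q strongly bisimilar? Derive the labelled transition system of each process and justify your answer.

Reachable graph of P (6 states):
  p0 = a.(0 + 0) + (0 + 0 + c.0) + (c.0 | b.0 + (b.0 + b.0)) has moves =a=> p1, =b=> p2, =b=> p3, =c=> p2, =c=> p4
  p1 = 0 + 0 has moves deadlocked
  p2 = 0 has moves deadlocked
  p3 = c.0 | 0 has moves =c=> p5
  p4 = 0 | b.0 has moves =b=> p5
  p5 = 0 | 0 has moves deadlocked
Reachable graph of Q (6 states):
  q0 = a.(0 + 0) + (0 + 0 + a.0) + (c.0 | b.0 + (b.0 + b.0)) has moves =a=> q1, =a=> q2, =b=> q1, =b=> q3, =c=> q4
  q1 = 0 has moves deadlocked
  q2 = 0 + 0 has moves deadlocked
  q3 = c.0 | 0 has moves =c=> q5
  q4 = 0 | b.0 has moves =b=> q5
  q5 = 0 | 0 has moves deadlocked
Coarsest stable partition (strong bisimilarity classes):
  B0 = {p0}
  B1 = {p3, q3}
  B2 = {p1, p2, p5, q1, q2, q5}
  B3 = {p4, q4}
  B4 = {q0}
p0 ∈ B0, q0 ∈ B4 → different blocks

not bisimilar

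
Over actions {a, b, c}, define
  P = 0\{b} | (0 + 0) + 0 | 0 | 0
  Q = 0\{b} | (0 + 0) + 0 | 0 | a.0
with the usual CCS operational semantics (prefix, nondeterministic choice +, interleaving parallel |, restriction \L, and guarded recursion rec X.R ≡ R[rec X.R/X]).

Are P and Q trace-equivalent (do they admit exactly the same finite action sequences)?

LTS(P): 1 reachable states
  p0 = 0\{b} | (0 + 0) + 0 | 0 | 0 has moves ∅
LTS(Q): 2 reachable states
  q0 = 0\{b} | (0 + 0) + 0 | 0 | a.0 has moves ··a··> q1
  q1 = 0 | 0 | 0 has moves ∅
Executing a from Q (initial set {q0}):
  [1] a ⇒ {q1}
  Q completes σ.
Executing a from P (initial set {p0}):
  [1] a ⇒ no successor for P

traces(P) ≠ traces(Q) — witness ⟨a⟩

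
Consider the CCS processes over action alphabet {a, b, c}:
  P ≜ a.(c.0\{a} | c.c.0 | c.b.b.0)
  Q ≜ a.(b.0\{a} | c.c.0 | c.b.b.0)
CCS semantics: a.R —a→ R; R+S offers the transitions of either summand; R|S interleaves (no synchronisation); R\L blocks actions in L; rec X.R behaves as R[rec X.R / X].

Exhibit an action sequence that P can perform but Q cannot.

acccc

Reachable graph of P (25 states):
  m0 = a.(c.0\{a} | c.c.0 | c.b.b.0) :: --a--▸ m1
  m1 = c.0\{a} | c.c.0 | c.b.b.0 :: --c--▸ m2, --c--▸ m3, --c--▸ m4
  m2 = 0\{a} | c.c.0 | c.b.b.0 :: --c--▸ m5, --c--▸ m6
  m3 = c.0\{a} | c.0 | c.b.b.0 :: --c--▸ m5, --c--▸ m7, --c--▸ m8
  m4 = c.0\{a} | c.c.0 | b.b.0 :: --b--▸ m9, --c--▸ m6, --c--▸ m8
  m5 = 0\{a} | c.0 | c.b.b.0 :: --c--▸ m10, --c--▸ m11
  m6 = 0\{a} | c.c.0 | b.b.0 :: --b--▸ m12, --c--▸ m11
  m7 = c.0\{a} | 0 | c.b.b.0 :: --c--▸ m10, --c--▸ m13
  m8 = c.0\{a} | c.0 | b.b.0 :: --b--▸ m14, --c--▸ m11, --c--▸ m13
  m9 = c.0\{a} | c.c.0 | b.0 :: --b--▸ m15, --c--▸ m12, --c--▸ m14
  m10 = 0\{a} | 0 | c.b.b.0 :: --c--▸ m16
  m11 = 0\{a} | c.0 | b.b.0 :: --b--▸ m17, --c--▸ m16
  m12 = 0\{a} | c.c.0 | b.0 :: --b--▸ m18, --c--▸ m17
  m13 = c.0\{a} | 0 | b.b.0 :: --b--▸ m19, --c--▸ m16
  m14 = c.0\{a} | c.0 | b.0 :: --b--▸ m20, --c--▸ m17, --c--▸ m19
  m15 = c.0\{a} | c.c.0 | 0 :: --c--▸ m18, --c--▸ m20
  m16 = 0\{a} | 0 | b.b.0 :: --b--▸ m21
  m17 = 0\{a} | c.0 | b.0 :: --b--▸ m22, --c--▸ m21
  m18 = 0\{a} | c.c.0 | 0 :: --c--▸ m22
  m19 = c.0\{a} | 0 | b.0 :: --b--▸ m23, --c--▸ m21
  m20 = c.0\{a} | c.0 | 0 :: --c--▸ m22, --c--▸ m23
  m21 = 0\{a} | 0 | b.0 :: --b--▸ m24
  m22 = 0\{a} | c.0 | 0 :: --c--▸ m24
  m23 = c.0\{a} | 0 | 0 :: --c--▸ m24
  m24 = 0\{a} | 0 | 0 :: (no moves)
Reachable graph of Q (25 states):
  n0 = a.(b.0\{a} | c.c.0 | c.b.b.0) :: --a--▸ n1
  n1 = b.0\{a} | c.c.0 | c.b.b.0 :: --b--▸ n2, --c--▸ n3, --c--▸ n4
  n2 = 0\{a} | c.c.0 | c.b.b.0 :: --c--▸ n5, --c--▸ n6
  n3 = b.0\{a} | c.0 | c.b.b.0 :: --b--▸ n5, --c--▸ n7, --c--▸ n8
  n4 = b.0\{a} | c.c.0 | b.b.0 :: --b--▸ n6, --b--▸ n9, --c--▸ n8
  n5 = 0\{a} | c.0 | c.b.b.0 :: --c--▸ n10, --c--▸ n11
  n6 = 0\{a} | c.c.0 | b.b.0 :: --b--▸ n12, --c--▸ n11
  n7 = b.0\{a} | 0 | c.b.b.0 :: --b--▸ n10, --c--▸ n13
  n8 = b.0\{a} | c.0 | b.b.0 :: --b--▸ n11, --b--▸ n14, --c--▸ n13
  n9 = b.0\{a} | c.c.0 | b.0 :: --b--▸ n12, --b--▸ n15, --c--▸ n14
  n10 = 0\{a} | 0 | c.b.b.0 :: --c--▸ n16
  n11 = 0\{a} | c.0 | b.b.0 :: --b--▸ n17, --c--▸ n16
  n12 = 0\{a} | c.c.0 | b.0 :: --b--▸ n18, --c--▸ n17
  n13 = b.0\{a} | 0 | b.b.0 :: --b--▸ n16, --b--▸ n19
  n14 = b.0\{a} | c.0 | b.0 :: --b--▸ n17, --b--▸ n20, --c--▸ n19
  n15 = b.0\{a} | c.c.0 | 0 :: --b--▸ n18, --c--▸ n20
  n16 = 0\{a} | 0 | b.b.0 :: --b--▸ n21
  n17 = 0\{a} | c.0 | b.0 :: --b--▸ n22, --c--▸ n21
  n18 = 0\{a} | c.c.0 | 0 :: --c--▸ n22
  n19 = b.0\{a} | 0 | b.0 :: --b--▸ n21, --b--▸ n23
  n20 = b.0\{a} | c.0 | 0 :: --b--▸ n22, --c--▸ n23
  n21 = 0\{a} | 0 | b.0 :: --b--▸ n24
  n22 = 0\{a} | c.0 | 0 :: --c--▸ n24
  n23 = b.0\{a} | 0 | 0 :: --b--▸ n24
  n24 = 0\{a} | 0 | 0 :: (no moves)
Run σ = ⟨acccc⟩ on P: start {m0}
  after a @ step 1: {m1}
  after c @ step 2: {m2, m3, m4}
  after c @ step 3: {m5, m6, m7, m8}
  after c @ step 4: {m10, m11, m13}
  after c @ step 5: {m16}
  ✓ P
Run σ = ⟨acccc⟩ on Q: start {n0}
  after a @ step 1: {n1}
  after c @ step 2: {n3, n4}
  after c @ step 3: {n7, n8}
  after c @ step 4: {n13}
  after c @ step 5: ∅  — Q cannot continue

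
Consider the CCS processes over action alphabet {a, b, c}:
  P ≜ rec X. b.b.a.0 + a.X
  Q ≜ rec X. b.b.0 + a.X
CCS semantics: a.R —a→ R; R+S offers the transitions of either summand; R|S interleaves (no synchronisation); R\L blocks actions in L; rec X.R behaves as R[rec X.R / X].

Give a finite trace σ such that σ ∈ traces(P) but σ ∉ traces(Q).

bba

P's transition system — 4 states:
  m0 = rec X. b.b.a.0 + a.X has moves ··a··> m0, ··b··> m1
  m1 = b.a.0 has moves ··b··> m2
  m2 = a.0 has moves ··a··> m3
  m3 = 0 has moves ·
Q's transition system — 3 states:
  n0 = rec X. b.b.0 + a.X has moves ··a··> n0, ··b··> n1
  n1 = b.0 has moves ··b··> n2
  n2 = 0 has moves ·
Trace ⟨bba⟩ through P, begin at {m0}:
  after b @ step 1: {m1}
  after b @ step 2: {m2}
  after a @ step 3: {m3}
  P completes σ.
Trace ⟨bba⟩ through Q, begin at {n0}:
  after b @ step 1: {n1}
  after b @ step 2: {n2}
  after a @ step 3: ∅  — Q cannot continue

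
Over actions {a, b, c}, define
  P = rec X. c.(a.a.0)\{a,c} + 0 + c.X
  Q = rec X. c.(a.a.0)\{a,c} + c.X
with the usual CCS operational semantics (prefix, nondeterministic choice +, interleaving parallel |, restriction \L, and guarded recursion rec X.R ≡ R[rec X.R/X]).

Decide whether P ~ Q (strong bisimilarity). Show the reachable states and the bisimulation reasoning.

bisimilar

Reachable graph of P (2 states):
  s0 = rec X. c.(a.a.0)\{a,c} + 0 + c.X ⊢ -c-> s0, -c-> s1
  s1 = (a.a.0)\{a,c} ⊢ (no moves)
Reachable graph of Q (2 states):
  t0 = rec X. c.(a.a.0)\{a,c} + c.X ⊢ -c-> t0, -c-> t1
  t1 = (a.a.0)\{a,c} ⊢ (no moves)
Coarsest stable partition (strong bisimilarity classes):
  B0 = {s0, t0}
  B1 = {s1, t1}
s0 ∈ B0, t0 ∈ B0 → same block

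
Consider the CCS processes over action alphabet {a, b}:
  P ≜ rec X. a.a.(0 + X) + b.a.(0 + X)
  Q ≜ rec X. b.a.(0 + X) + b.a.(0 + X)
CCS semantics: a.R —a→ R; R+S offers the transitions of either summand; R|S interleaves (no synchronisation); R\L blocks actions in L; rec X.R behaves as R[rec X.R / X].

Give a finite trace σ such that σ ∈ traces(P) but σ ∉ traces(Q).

LTS(P): 3 reachable states
  p0 = rec X. a.a.(0 + X) + b.a.(0 + X) :: -a-> p1, -b-> p1
  p1 = a.(0 + (rec X. a.a.(0 + X) + b.a.(0 + X))) :: -a-> p2
  p2 = 0 + (rec X. a.a.(0 + X) + b.a.(0 + X)) :: -a-> p1, -b-> p1
LTS(Q): 3 reachable states
  q0 = rec X. b.a.(0 + X) + b.a.(0 + X) :: -b-> q1
  q1 = a.(0 + (rec X. b.a.(0 + X) + b.a.(0 + X))) :: -a-> q2
  q2 = 0 + (rec X. b.a.(0 + X) + b.a.(0 + X)) :: -b-> q1
Run σ = ⟨a⟩ on P: start {p0}
  after a @ step 1: {p1}
  — P admits the full trace.
Run σ = ⟨a⟩ on Q: start {q0}
  after a @ step 1: ∅  — Q cannot continue

a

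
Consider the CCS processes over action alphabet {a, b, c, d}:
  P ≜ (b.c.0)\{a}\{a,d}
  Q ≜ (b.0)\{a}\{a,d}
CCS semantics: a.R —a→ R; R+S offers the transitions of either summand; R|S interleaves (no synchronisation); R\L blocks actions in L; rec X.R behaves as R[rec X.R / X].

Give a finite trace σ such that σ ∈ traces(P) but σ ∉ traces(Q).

bc

Reachable graph of P (3 states):
  m0 = (b.c.0)\{a}\{a,d} → —b→ m1
  m1 = (c.0)\{a}\{a,d} → —c→ m2
  m2 = 0\{a}\{a,d} → ·
Reachable graph of Q (2 states):
  n0 = (b.0)\{a}\{a,d} → —b→ n1
  n1 = 0\{a}\{a,d} → ·
Trace ⟨bc⟩ through P, begin at {m0}:
  after b @ step 1: {m1}
  after c @ step 2: {m2}
  — P admits the full trace.
Trace ⟨bc⟩ through Q, begin at {n0}:
  after b @ step 1: {n1}
  after c @ step 2: ∅  — Q cannot continue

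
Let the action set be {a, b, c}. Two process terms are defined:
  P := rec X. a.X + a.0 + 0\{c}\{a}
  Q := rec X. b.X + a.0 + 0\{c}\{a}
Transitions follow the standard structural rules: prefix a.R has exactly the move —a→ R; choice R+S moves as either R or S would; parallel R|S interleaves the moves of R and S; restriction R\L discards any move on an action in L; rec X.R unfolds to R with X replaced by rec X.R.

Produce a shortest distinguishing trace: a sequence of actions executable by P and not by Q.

Reachable graph of P (2 states):
  u0 = rec X. a.X + a.0 + 0\{c}\{a} ⊢ ··a··> u0, ··a··> u1
  u1 = 0 ⊢ ∅
Reachable graph of Q (2 states):
  v0 = rec X. b.X + a.0 + 0\{c}\{a} ⊢ ··a··> v1, ··b··> v0
  v1 = 0 ⊢ ∅
Run σ = ⟨aa⟩ on P: start {u0}
  after a @ step 1: {u0, u1}
  after a @ step 2: {u0, u1}
  ✓ P
Run σ = ⟨aa⟩ on Q: start {v0}
  after a @ step 1: {v1}
  after a @ step 2: no successor for Q

aa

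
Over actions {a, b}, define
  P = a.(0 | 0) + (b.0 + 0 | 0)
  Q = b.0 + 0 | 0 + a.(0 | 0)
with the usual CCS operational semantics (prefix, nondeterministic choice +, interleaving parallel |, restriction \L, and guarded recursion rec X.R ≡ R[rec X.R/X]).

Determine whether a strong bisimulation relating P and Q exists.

P ~ Q

LTS(P): 3 reachable states
  s0 = a.(0 | 0) + (b.0 + 0 | 0) | --a--▸ s1, --b--▸ s2
  s1 = 0 | 0 | ∅
  s2 = 0 | ∅
LTS(Q): 3 reachable states
  t0 = b.0 + 0 | 0 + a.(0 | 0) | --a--▸ t1, --b--▸ t2
  t1 = 0 | 0 | ∅
  t2 = 0 | ∅
Bisimilarity quotient blocks:
  B0 = {s0, t0}
  B1 = {s1, s2, t1, t2}
s0 ∈ B0, t0 ∈ B0 → same block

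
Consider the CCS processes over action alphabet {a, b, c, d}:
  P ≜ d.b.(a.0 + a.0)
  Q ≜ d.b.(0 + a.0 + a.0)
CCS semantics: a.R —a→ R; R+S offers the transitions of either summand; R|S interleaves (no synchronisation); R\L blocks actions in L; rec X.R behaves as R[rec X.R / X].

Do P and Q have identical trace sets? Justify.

traces(P) = traces(Q)

P's transition system — 4 states:
  s0 = d.b.(a.0 + a.0) ⊢ --d--▸ s1
  s1 = b.(a.0 + a.0) ⊢ --b--▸ s2
  s2 = a.0 + a.0 ⊢ --a--▸ s3
  s3 = 0 ⊢ ∅
Q's transition system — 4 states:
  t0 = d.b.(0 + a.0 + a.0) ⊢ --d--▸ t1
  t1 = b.(0 + a.0 + a.0) ⊢ --b--▸ t2
  t2 = 0 + a.0 + a.0 ⊢ --a--▸ t3
  t3 = 0 ⊢ ∅
Partition-refinement fixed point:
  B0 = {s0, t0}
  B1 = {s1, t1}
  B2 = {s2, t2}
  B3 = {s3, t3}
s0 ∈ B0, t0 ∈ B0 → same block
Bisimilar ⇒ trace-equivalent.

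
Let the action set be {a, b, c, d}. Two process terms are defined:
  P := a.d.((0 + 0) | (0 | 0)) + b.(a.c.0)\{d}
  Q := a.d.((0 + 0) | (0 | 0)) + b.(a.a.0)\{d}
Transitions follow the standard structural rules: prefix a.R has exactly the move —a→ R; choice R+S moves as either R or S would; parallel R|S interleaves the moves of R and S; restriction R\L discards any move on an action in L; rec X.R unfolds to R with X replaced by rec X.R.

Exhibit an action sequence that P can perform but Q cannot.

P's transition system — 6 states:
  p0 = a.d.((0 + 0) | (0 | 0)) + b.(a.c.0)\{d} | —a→ p1, —b→ p2
  p1 = d.((0 + 0) | (0 | 0)) | —d→ p3
  p2 = (a.c.0)\{d} | —a→ p4
  p3 = (0 + 0) | (0 | 0) | stopped
  p4 = (c.0)\{d} | —c→ p5
  p5 = 0\{d} | stopped
Q's transition system — 6 states:
  q0 = a.d.((0 + 0) | (0 | 0)) + b.(a.a.0)\{d} | —a→ q1, —b→ q2
  q1 = d.((0 + 0) | (0 | 0)) | —d→ q3
  q2 = (a.a.0)\{d} | —a→ q4
  q3 = (0 + 0) | (0 | 0) | stopped
  q4 = (a.0)\{d} | —a→ q5
  q5 = 0\{d} | stopped
Executing bac from P (initial set {p0}):
  after b @ step 1: {p2}
  after a @ step 2: {p4}
  after c @ step 3: {p5}
  ✓ P
Executing bac from Q (initial set {q0}):
  after b @ step 1: {q2}
  after a @ step 2: {q4}
  after c @ step 3: no successor for Q

bac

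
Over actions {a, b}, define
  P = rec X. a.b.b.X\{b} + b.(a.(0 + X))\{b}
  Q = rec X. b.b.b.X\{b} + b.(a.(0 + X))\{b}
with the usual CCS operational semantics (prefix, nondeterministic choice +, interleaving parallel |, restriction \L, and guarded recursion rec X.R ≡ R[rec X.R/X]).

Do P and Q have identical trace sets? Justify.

NO — witness ⟨a⟩

Reachable graph of P (7 states):
  u0 = rec X. a.b.b.X\{b} + b.(a.(0 + X))\{b} | ··a··> u1, ··b··> u2
  u1 = b.b.(rec X. a.b.b.X\{b} + b.(a.(0 + X))\{b})\{b} | ··b··> u3
  u2 = (a.(0 + (rec X. a.b.b.X\{b} + b.(a.(0 + X))\{b})))\{b} | ··a··> u4
  u3 = b.(rec X. a.b.b.X\{b} + b.(a.(0 + X))\{b})\{b} | ··b··> u5
  u4 = (0 + (rec X. a.b.b.X\{b} + b.(a.(0 + X))\{b}))\{b} | ··a··> u6
  u5 = (rec X. a.b.b.X\{b} + b.(a.(0 + X))\{b})\{b} | ··a··> u6
  u6 = (b.b.(rec X. a.b.b.X\{b} + b.(a.(0 + X))\{b})\{b})\{b} | stopped
Reachable graph of Q (6 states):
  v0 = rec X. b.b.b.X\{b} + b.(a.(0 + X))\{b} | ··b··> v1, ··b··> v2
  v1 = (a.(0 + (rec X. b.b.b.X\{b} + b.(a.(0 + X))\{b})))\{b} | ··a··> v3
  v2 = b.b.(rec X. b.b.b.X\{b} + b.(a.(0 + X))\{b})\{b} | ··b··> v4
  v3 = (0 + (rec X. b.b.b.X\{b} + b.(a.(0 + X))\{b}))\{b} | stopped
  v4 = b.(rec X. b.b.b.X\{b} + b.(a.(0 + X))\{b})\{b} | ··b··> v5
  v5 = (rec X. b.b.b.X\{b} + b.(a.(0 + X))\{b})\{b} | stopped
Trace ⟨a⟩ through P, begin at {u0}:
  after a @ step 1: {u1}
  — P admits the full trace.
Trace ⟨a⟩ through Q, begin at {v0}:
  after a @ step 1: no successor for Q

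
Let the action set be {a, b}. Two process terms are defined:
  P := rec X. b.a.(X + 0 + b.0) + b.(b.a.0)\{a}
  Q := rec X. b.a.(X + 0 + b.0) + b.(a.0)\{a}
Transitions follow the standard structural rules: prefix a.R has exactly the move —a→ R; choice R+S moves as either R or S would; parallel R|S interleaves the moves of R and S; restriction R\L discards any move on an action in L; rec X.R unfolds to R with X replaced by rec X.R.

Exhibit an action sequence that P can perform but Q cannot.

P's transition system — 6 states:
  p0 = rec X. b.a.(X + 0 + b.0) + b.(b.a.0)\{a} has moves ··b··> p1, ··b··> p2
  p1 = (b.a.0)\{a} has moves ··b··> p3
  p2 = a.((rec X. b.a.(X + 0 + b.0) + b.(b.a.0)\{a}) + 0 + b.0) has moves ··a··> p4
  p3 = (a.0)\{a} has moves deadlocked
  p4 = (rec X. b.a.(X + 0 + b.0) + b.(b.a.0)\{a}) + 0 + b.0 has moves ··b··> p1, ··b··> p2, ··b··> p5
  p5 = 0 has moves deadlocked
Q's transition system — 5 states:
  q0 = rec X. b.a.(X + 0 + b.0) + b.(a.0)\{a} has moves ··b··> q1, ··b··> q2
  q1 = (a.0)\{a} has moves deadlocked
  q2 = a.((rec X. b.a.(X + 0 + b.0) + b.(a.0)\{a}) + 0 + b.0) has moves ··a··> q3
  q3 = (rec X. b.a.(X + 0 + b.0) + b.(a.0)\{a}) + 0 + b.0 has moves ··b··> q1, ··b··> q2, ··b··> q4
  q4 = 0 has moves deadlocked
Executing bb from P (initial set {p0}):
  after b @ step 1: {p1, p2}
  after b @ step 2: {p3}
  — P admits the full trace.
Executing bb from Q (initial set {q0}):
  after b @ step 1: {q1, q2}
  after b @ step 2: ∅ (Q stuck)

bb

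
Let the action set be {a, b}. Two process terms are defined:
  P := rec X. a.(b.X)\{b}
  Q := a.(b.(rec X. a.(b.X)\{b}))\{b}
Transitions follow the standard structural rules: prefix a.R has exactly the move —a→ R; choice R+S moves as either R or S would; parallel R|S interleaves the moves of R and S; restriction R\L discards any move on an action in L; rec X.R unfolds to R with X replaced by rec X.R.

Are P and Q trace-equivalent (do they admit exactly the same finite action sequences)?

P's transition system — 2 states:
  m0 = rec X. a.(b.X)\{b} has moves --a--▸ m1
  m1 = (b.(rec X. a.(b.X)\{b}))\{b} has moves (no moves)
Q's transition system — 2 states:
  n0 = a.(b.(rec X. a.(b.X)\{b}))\{b} has moves --a--▸ n1
  n1 = (b.(rec X. a.(b.X)\{b}))\{b} has moves (no moves)
Partition-refinement fixed point:
  B0 = {m0, n0}
  B1 = {m1, n1}
m0 ∈ B0, n0 ∈ B0 → same block
Bisimilar ⇒ trace-equivalent.

traces(P) = traces(Q)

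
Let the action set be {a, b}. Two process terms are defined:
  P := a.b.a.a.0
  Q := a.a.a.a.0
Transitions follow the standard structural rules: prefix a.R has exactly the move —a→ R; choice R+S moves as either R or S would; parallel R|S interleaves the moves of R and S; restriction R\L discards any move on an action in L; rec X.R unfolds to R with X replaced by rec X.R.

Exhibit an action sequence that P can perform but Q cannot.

Reachable graph of P (5 states):
  p0 = a.b.a.a.0 ⊢ -a-> p1
  p1 = b.a.a.0 ⊢ -b-> p2
  p2 = a.a.0 ⊢ -a-> p3
  p3 = a.0 ⊢ -a-> p4
  p4 = 0 ⊢ stopped
Reachable graph of Q (5 states):
  q0 = a.a.a.a.0 ⊢ -a-> q1
  q1 = a.a.a.0 ⊢ -a-> q2
  q2 = a.a.0 ⊢ -a-> q3
  q3 = a.0 ⊢ -a-> q4
  q4 = 0 ⊢ stopped
Executing ab from P (initial set {p0}):
  after a @ step 1: {p1}
  after b @ step 2: {p2}
  ✓ P
Executing ab from Q (initial set {q0}):
  after a @ step 1: {q1}
  after b @ step 2: ∅ (Q stuck)

ab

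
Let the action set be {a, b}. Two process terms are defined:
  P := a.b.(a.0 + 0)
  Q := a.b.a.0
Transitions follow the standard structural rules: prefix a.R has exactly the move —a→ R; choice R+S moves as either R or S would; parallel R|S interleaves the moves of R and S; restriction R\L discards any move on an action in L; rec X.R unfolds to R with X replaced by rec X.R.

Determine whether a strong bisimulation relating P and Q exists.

LTS(P): 4 reachable states
  p0 = a.b.(a.0 + 0) → —a→ p1
  p1 = b.(a.0 + 0) → —b→ p2
  p2 = a.0 + 0 → —a→ p3
  p3 = 0 → ∅
LTS(Q): 4 reachable states
  q0 = a.b.a.0 → —a→ q1
  q1 = b.a.0 → —b→ q2
  q2 = a.0 → —a→ q3
  q3 = 0 → ∅
Bisimilarity quotient blocks:
  B0 = {p0, q0}
  B1 = {p1, q1}
  B2 = {p2, q2}
  B3 = {p3, q3}
p0 ∈ B0, q0 ∈ B0 → same block

bisimilar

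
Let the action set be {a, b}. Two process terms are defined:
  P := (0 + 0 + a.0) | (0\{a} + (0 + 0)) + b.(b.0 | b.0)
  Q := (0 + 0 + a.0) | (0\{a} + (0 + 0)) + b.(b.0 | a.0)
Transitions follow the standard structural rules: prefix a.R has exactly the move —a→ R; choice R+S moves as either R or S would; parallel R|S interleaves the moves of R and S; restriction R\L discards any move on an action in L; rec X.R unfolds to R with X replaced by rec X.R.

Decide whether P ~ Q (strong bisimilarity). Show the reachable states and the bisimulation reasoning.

Reachable graph of P (6 states):
  m0 = (0 + 0 + a.0) | (0\{a} + (0 + 0)) + b.(b.0 | b.0) ⊢ -a-> m1, -b-> m2
  m1 = 0 | (0\{a} + (0 + 0)) ⊢ deadlocked
  m2 = b.0 | b.0 ⊢ -b-> m3, -b-> m4
  m3 = 0 | b.0 ⊢ -b-> m5
  m4 = b.0 | 0 ⊢ -b-> m5
  m5 = 0 | 0 ⊢ deadlocked
Reachable graph of Q (6 states):
  n0 = (0 + 0 + a.0) | (0\{a} + (0 + 0)) + b.(b.0 | a.0) ⊢ -a-> n1, -b-> n2
  n1 = 0 | (0\{a} + (0 + 0)) ⊢ deadlocked
  n2 = b.0 | a.0 ⊢ -a-> n3, -b-> n4
  n3 = b.0 | 0 ⊢ -b-> n5
  n4 = 0 | a.0 ⊢ -a-> n5
  n5 = 0 | 0 ⊢ deadlocked
Bisimilarity quotient blocks:
  B0 = {m0}
  B1 = {m1, m5, n1, n5}
  B2 = {m2}
  B3 = {m3, m4, n3}
  B4 = {n0}
  B5 = {n2}
  B6 = {n4}
m0 ∈ B0, n0 ∈ B4 → different blocks

P ≁ Q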